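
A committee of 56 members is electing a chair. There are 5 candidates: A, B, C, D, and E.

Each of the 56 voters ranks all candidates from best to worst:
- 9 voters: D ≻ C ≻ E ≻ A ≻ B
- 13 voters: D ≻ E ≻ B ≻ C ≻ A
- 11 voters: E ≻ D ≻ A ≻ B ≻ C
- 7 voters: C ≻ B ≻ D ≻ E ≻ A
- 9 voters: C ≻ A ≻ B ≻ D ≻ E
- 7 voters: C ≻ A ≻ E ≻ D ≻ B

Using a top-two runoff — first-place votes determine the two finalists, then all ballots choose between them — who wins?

D

Round 1 first-place votes: A 0, B 0, C 23, D 22, E 11. C and D advance.
Runoff: C is ranked above D on 23 ballots, D above C on 33.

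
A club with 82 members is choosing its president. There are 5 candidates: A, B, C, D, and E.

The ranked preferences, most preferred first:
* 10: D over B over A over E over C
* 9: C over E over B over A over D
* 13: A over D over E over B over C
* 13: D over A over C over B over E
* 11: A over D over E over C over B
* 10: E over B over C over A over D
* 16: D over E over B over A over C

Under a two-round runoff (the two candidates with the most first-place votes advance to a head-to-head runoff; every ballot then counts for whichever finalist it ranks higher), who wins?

Round 1 first-place votes: A 24, B 0, C 9, D 39, E 10. D and A advance.
Runoff: D is ranked above A on 39 ballots, A above D on 43.

A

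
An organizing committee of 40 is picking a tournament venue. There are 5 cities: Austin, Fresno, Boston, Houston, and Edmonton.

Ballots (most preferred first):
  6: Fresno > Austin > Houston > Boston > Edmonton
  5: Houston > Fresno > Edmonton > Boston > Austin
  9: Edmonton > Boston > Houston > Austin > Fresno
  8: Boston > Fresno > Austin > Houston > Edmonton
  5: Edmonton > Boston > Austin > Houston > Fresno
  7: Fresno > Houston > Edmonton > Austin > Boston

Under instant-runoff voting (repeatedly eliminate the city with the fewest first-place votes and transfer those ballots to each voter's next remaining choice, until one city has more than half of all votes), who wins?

Round 1: Austin 0, Fresno 13, Boston 8, Houston 5, Edmonton 14. Austin eliminated.
Round 2: Fresno 13, Boston 8, Houston 5, Edmonton 14. Houston eliminated.
Round 3: Fresno 18, Boston 8, Edmonton 14. Boston eliminated.
Round 4: Fresno 26, Edmonton 14. Fresno has a majority (≥21).

Fresno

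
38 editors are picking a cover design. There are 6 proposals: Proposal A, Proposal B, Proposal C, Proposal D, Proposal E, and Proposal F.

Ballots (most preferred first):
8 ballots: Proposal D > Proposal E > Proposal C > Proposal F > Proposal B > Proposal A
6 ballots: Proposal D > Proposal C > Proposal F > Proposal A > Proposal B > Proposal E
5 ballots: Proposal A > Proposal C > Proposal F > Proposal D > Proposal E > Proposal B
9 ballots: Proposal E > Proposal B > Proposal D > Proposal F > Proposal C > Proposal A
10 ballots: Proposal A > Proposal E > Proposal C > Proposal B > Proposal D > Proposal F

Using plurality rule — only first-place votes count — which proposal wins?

First-place votes: Proposal A 15, Proposal B 0, Proposal C 0, Proposal D 14, Proposal E 9, Proposal F 0.

Proposal A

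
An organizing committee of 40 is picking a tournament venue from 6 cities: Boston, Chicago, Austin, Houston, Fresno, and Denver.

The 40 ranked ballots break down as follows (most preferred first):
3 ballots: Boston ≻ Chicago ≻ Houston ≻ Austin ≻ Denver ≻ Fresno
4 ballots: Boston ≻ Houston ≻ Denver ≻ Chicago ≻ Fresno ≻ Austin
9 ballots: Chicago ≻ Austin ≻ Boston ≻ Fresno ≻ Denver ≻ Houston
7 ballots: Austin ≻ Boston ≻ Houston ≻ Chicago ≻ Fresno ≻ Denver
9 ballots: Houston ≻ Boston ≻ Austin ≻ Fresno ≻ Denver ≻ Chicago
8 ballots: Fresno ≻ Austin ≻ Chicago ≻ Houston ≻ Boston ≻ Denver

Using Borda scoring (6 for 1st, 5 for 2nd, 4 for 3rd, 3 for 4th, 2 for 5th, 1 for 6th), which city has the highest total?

Boston: 3×6 + 4×6 + 9×4 + 7×5 + 9×5 + 8×2 = 174
Chicago: 3×5 + 4×3 + 9×6 + 7×3 + 9×1 + 8×4 = 143
Austin: 3×3 + 4×1 + 9×5 + 7×6 + 9×4 + 8×5 = 176
Houston: 3×4 + 4×5 + 9×1 + 7×4 + 9×6 + 8×3 = 147
Fresno: 3×1 + 4×2 + 9×3 + 7×2 + 9×3 + 8×6 = 127
Denver: 3×2 + 4×4 + 9×2 + 7×1 + 9×2 + 8×1 = 73

Austin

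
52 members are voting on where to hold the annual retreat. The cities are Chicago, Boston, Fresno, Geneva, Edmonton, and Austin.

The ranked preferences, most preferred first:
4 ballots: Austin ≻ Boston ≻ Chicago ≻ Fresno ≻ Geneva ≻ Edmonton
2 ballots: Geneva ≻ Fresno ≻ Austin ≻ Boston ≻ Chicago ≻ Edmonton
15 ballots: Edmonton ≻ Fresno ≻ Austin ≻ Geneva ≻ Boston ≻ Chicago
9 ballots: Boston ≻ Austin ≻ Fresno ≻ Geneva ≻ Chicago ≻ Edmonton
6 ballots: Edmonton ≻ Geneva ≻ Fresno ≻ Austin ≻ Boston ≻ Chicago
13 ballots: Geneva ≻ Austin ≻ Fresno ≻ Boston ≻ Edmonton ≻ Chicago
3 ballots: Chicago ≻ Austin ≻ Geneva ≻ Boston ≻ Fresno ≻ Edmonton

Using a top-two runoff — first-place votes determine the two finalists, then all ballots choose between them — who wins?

Geneva

Round 1 first-place votes: Chicago 3, Boston 9, Fresno 0, Geneva 15, Edmonton 21, Austin 4. Edmonton and Geneva advance.
Runoff: Edmonton is ranked above Geneva on 21 ballots, Geneva above Edmonton on 31.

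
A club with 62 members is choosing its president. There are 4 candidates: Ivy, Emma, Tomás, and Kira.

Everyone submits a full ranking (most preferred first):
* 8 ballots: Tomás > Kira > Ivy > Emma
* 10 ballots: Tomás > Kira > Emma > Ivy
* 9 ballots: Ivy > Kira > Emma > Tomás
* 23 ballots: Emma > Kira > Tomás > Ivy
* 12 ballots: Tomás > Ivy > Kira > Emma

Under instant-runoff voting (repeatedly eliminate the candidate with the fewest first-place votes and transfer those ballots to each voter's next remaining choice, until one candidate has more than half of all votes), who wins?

Round 1: Ivy 9, Emma 23, Tomás 30, Kira 0. Kira eliminated.
Round 2: Ivy 9, Emma 23, Tomás 30. Ivy eliminated.
Round 3: Emma 32, Tomás 30. Emma has a majority (≥32).

Emma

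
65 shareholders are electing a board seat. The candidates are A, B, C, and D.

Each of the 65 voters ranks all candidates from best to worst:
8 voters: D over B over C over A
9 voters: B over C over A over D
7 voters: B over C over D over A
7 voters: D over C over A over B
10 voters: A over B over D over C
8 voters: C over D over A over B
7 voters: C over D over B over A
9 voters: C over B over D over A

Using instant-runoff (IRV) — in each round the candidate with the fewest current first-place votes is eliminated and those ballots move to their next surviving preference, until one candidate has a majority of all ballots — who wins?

Round 1: A 10, B 16, C 24, D 15. A eliminated.
Round 2: B 26, C 24, D 15. D eliminated.
Round 3: B 34, C 31. B has a majority (≥33).

B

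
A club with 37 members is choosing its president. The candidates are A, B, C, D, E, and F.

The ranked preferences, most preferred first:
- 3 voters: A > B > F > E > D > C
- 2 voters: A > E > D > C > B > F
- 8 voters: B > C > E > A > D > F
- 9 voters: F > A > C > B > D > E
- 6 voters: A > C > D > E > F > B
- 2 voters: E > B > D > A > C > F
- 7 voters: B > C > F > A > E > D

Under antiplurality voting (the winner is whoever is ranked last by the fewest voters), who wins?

Last-place votes: A 0, B 6, C 3, D 7, E 9, F 12.

A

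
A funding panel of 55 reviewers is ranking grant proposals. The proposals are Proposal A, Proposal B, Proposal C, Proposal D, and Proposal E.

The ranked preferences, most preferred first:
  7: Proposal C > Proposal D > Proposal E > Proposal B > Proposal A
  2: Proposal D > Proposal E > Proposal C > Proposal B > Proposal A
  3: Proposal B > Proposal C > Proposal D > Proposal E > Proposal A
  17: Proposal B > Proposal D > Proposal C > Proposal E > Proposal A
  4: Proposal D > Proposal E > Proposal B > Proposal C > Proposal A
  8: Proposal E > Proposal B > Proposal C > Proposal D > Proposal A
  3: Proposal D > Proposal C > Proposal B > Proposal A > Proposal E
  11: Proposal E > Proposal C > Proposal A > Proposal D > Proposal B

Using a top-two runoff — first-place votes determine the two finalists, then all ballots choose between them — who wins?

Proposal E

Round 1 first-place votes: Proposal A 0, Proposal B 20, Proposal C 7, Proposal D 9, Proposal E 19. Proposal B and Proposal E advance.
Runoff: Proposal B is ranked above Proposal E on 23 ballots, Proposal E above Proposal B on 32.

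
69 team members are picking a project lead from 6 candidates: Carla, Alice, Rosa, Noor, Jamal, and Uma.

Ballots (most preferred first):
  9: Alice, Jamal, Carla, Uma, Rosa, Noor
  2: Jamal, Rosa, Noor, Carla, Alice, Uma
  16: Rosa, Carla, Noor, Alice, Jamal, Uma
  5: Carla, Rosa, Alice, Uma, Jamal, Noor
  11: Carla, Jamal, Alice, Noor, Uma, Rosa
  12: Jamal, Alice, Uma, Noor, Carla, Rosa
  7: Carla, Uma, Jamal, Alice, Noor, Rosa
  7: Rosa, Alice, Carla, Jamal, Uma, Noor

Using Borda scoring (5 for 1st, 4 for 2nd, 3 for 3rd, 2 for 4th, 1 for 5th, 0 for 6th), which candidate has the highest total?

Carla: 9×3 + 2×2 + 16×4 + 5×5 + 11×5 + 12×1 + 7×5 + 7×3 = 243
Alice: 9×5 + 2×1 + 16×2 + 5×3 + 11×3 + 12×4 + 7×2 + 7×4 = 217
Rosa: 9×1 + 2×4 + 16×5 + 5×4 + 11×0 + 12×0 + 7×0 + 7×5 = 152
Noor: 9×0 + 2×3 + 16×3 + 5×0 + 11×2 + 12×2 + 7×1 + 7×0 = 107
Jamal: 9×4 + 2×5 + 16×1 + 5×1 + 11×4 + 12×5 + 7×3 + 7×2 = 206
Uma: 9×2 + 2×0 + 16×0 + 5×2 + 11×1 + 12×3 + 7×4 + 7×1 = 110

Carla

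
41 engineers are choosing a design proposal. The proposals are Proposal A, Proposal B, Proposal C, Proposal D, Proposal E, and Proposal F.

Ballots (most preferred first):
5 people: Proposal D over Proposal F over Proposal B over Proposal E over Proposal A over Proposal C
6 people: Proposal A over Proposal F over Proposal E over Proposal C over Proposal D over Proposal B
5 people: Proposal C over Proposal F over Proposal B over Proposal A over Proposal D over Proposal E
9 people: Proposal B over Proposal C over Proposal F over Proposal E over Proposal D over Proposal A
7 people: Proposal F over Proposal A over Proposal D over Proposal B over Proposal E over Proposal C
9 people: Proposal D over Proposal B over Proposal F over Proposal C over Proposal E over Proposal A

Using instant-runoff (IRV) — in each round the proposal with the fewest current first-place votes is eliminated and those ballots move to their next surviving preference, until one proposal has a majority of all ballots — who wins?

Proposal F

Round 1: Proposal A 6, Proposal B 9, Proposal C 5, Proposal D 14, Proposal E 0, Proposal F 7. Proposal E eliminated.
Round 2: Proposal A 6, Proposal B 9, Proposal C 5, Proposal D 14, Proposal F 7. Proposal C eliminated.
Round 3: Proposal A 6, Proposal B 9, Proposal D 14, Proposal F 12. Proposal A eliminated.
Round 4: Proposal B 9, Proposal D 14, Proposal F 18. Proposal B eliminated.
Round 5: Proposal D 14, Proposal F 27. Proposal F has a majority (≥21).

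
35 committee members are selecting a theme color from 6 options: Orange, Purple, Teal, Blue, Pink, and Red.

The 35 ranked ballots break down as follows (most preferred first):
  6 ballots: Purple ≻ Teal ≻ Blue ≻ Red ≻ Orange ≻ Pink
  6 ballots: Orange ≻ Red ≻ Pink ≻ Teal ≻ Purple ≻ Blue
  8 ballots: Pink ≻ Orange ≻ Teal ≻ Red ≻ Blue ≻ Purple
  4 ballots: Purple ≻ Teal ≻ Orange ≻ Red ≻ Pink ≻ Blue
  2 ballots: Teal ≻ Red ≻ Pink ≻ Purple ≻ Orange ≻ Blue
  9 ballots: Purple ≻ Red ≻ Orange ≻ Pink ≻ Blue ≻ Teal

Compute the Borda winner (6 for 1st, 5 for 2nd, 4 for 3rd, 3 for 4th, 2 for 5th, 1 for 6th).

Orange

Orange: 6×2 + 6×6 + 8×5 + 4×4 + 2×2 + 9×4 = 144
Purple: 6×6 + 6×2 + 8×1 + 4×6 + 2×3 + 9×6 = 140
Teal: 6×5 + 6×3 + 8×4 + 4×5 + 2×6 + 9×1 = 121
Blue: 6×4 + 6×1 + 8×2 + 4×1 + 2×1 + 9×2 = 70
Pink: 6×1 + 6×4 + 8×6 + 4×2 + 2×4 + 9×3 = 121
Red: 6×3 + 6×5 + 8×3 + 4×3 + 2×5 + 9×5 = 139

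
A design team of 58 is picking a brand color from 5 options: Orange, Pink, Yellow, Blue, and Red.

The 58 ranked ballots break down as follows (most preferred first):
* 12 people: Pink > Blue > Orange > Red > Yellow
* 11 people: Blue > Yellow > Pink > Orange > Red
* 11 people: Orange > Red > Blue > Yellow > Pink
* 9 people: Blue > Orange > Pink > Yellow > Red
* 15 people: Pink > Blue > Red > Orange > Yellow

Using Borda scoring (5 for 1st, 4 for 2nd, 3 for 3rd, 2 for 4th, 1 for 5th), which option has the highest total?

Orange: 12×3 + 11×2 + 11×5 + 9×4 + 15×2 = 179
Pink: 12×5 + 11×3 + 11×1 + 9×3 + 15×5 = 206
Yellow: 12×1 + 11×4 + 11×2 + 9×2 + 15×1 = 111
Blue: 12×4 + 11×5 + 11×3 + 9×5 + 15×4 = 241
Red: 12×2 + 11×1 + 11×4 + 9×1 + 15×3 = 133

Blue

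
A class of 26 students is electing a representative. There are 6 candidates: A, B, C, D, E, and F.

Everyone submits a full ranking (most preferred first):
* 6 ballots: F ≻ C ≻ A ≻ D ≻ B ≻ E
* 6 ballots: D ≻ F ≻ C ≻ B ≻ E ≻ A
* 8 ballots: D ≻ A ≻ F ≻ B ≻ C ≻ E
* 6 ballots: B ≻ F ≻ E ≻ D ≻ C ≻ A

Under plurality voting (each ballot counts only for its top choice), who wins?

D

First-place votes: A 0, B 6, C 0, D 14, E 0, F 6.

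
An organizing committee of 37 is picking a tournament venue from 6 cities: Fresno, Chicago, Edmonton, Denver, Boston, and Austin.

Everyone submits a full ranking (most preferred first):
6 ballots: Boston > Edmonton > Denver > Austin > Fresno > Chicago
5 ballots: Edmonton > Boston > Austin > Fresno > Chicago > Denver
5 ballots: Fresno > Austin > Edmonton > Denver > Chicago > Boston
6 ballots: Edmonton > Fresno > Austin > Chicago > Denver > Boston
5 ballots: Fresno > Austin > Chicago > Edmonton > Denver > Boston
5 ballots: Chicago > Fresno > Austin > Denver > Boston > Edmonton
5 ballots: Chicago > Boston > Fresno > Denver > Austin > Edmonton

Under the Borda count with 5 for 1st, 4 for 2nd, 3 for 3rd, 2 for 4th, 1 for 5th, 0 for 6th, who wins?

Fresno

Fresno: 6×1 + 5×2 + 5×5 + 6×4 + 5×5 + 5×4 + 5×3 = 125
Chicago: 6×0 + 5×1 + 5×1 + 6×2 + 5×3 + 5×5 + 5×5 = 87
Edmonton: 6×4 + 5×5 + 5×3 + 6×5 + 5×2 + 5×0 + 5×0 = 104
Denver: 6×3 + 5×0 + 5×2 + 6×1 + 5×1 + 5×2 + 5×2 = 59
Boston: 6×5 + 5×4 + 5×0 + 6×0 + 5×0 + 5×1 + 5×4 = 75
Austin: 6×2 + 5×3 + 5×4 + 6×3 + 5×4 + 5×3 + 5×1 = 105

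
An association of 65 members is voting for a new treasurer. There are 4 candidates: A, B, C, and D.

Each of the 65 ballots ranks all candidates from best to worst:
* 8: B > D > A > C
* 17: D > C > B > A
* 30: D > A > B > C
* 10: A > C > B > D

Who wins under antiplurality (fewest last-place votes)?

B

Last-place votes: A 17, B 0, C 38, D 10.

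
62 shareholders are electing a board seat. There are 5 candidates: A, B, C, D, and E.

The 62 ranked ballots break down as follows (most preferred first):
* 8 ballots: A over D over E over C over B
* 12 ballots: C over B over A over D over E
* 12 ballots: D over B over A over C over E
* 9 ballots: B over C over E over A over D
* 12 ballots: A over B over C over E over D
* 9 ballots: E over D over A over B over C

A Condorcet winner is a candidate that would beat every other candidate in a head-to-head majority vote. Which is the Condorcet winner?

B

B vs A: 33–29
B vs C: 42–20
B vs D: 33–29
B vs E: 45–17
B beats every other candidate.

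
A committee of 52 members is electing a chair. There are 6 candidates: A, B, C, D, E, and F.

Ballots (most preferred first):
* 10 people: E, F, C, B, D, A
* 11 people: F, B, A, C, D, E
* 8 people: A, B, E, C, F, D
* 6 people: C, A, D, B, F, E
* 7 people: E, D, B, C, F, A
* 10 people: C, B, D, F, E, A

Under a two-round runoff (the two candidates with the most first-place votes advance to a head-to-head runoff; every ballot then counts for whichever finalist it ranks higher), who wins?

C

Round 1 first-place votes: A 8, B 0, C 16, D 0, E 17, F 11. E and C advance.
Runoff: E is ranked above C on 25 ballots, C above E on 27.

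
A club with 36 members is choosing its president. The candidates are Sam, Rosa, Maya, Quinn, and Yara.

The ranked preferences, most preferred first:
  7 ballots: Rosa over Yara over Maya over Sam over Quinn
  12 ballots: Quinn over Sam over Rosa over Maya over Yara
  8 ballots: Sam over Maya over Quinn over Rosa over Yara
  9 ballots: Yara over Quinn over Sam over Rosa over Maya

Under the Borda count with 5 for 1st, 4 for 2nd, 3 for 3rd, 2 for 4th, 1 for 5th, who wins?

Sam

Sam: 7×2 + 12×4 + 8×5 + 9×3 = 129
Rosa: 7×5 + 12×3 + 8×2 + 9×2 = 105
Maya: 7×3 + 12×2 + 8×4 + 9×1 = 86
Quinn: 7×1 + 12×5 + 8×3 + 9×4 = 127
Yara: 7×4 + 12×1 + 8×1 + 9×5 = 93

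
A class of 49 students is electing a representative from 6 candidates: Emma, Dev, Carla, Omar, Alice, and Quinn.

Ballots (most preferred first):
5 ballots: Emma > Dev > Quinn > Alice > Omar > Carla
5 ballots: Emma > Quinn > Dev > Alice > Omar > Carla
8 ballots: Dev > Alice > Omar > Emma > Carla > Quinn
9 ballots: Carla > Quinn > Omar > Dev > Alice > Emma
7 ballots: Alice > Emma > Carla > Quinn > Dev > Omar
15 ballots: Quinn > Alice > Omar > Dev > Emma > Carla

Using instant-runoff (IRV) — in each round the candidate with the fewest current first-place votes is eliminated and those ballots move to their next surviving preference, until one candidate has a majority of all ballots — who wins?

Emma

Round 1: Emma 10, Dev 8, Carla 9, Omar 0, Alice 7, Quinn 15. Omar eliminated.
Round 2: Emma 10, Dev 8, Carla 9, Alice 7, Quinn 15. Alice eliminated.
Round 3: Emma 17, Dev 8, Carla 9, Quinn 15. Dev eliminated.
Round 4: Emma 25, Carla 9, Quinn 15. Emma has a majority (≥25).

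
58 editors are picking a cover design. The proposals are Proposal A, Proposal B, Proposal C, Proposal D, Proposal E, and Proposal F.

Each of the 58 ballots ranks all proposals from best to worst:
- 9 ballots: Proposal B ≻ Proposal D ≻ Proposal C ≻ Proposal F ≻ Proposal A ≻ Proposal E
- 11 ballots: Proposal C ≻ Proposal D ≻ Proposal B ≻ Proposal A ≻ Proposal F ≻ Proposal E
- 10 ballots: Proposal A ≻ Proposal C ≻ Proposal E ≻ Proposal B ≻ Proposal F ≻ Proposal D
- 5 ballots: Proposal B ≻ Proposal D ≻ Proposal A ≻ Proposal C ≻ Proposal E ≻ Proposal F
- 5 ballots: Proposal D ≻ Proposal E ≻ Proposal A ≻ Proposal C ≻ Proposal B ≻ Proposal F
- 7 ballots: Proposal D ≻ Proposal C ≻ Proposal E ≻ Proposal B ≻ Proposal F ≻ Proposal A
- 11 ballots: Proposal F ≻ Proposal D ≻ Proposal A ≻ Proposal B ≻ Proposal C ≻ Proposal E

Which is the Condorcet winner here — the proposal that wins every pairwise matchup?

Proposal D

Proposal D vs Proposal A: 48–10
Proposal D vs Proposal B: 34–24
Proposal D vs Proposal C: 37–21
Proposal D vs Proposal E: 48–10
Proposal D vs Proposal F: 37–21
Proposal D beats every other proposal.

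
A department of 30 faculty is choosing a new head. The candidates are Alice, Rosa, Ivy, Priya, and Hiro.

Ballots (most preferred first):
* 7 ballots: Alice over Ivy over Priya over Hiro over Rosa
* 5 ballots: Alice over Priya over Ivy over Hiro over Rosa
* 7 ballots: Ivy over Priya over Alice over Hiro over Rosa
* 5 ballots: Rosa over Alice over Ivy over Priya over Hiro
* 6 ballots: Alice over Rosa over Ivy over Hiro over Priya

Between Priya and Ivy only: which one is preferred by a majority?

Priya is ranked above Ivy on 5 ballots; Ivy above Priya on 25.

Ivy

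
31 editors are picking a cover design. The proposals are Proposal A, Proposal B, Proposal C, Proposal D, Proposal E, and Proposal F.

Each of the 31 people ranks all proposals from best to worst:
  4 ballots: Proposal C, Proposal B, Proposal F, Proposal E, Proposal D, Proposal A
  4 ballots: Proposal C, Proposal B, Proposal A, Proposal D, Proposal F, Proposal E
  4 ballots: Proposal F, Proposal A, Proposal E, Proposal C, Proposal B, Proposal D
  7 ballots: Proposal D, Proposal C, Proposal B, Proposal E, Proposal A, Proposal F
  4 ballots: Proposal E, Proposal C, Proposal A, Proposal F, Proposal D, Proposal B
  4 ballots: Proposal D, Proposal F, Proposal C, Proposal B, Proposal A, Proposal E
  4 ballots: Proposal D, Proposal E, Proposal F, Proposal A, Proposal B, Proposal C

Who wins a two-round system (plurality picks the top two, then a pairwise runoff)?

Proposal C

Round 1 first-place votes: Proposal A 0, Proposal B 0, Proposal C 8, Proposal D 15, Proposal E 4, Proposal F 4. Proposal D and Proposal C advance.
Runoff: Proposal D is ranked above Proposal C on 15 ballots, Proposal C above Proposal D on 16.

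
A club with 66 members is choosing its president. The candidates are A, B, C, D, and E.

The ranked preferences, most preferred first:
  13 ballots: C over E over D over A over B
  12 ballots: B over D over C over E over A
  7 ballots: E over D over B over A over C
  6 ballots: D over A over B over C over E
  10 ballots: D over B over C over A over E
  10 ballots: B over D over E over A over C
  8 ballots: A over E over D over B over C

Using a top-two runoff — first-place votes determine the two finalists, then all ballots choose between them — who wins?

D

Round 1 first-place votes: A 8, B 22, C 13, D 16, E 7. B and D advance.
Runoff: B is ranked above D on 22 ballots, D above B on 44.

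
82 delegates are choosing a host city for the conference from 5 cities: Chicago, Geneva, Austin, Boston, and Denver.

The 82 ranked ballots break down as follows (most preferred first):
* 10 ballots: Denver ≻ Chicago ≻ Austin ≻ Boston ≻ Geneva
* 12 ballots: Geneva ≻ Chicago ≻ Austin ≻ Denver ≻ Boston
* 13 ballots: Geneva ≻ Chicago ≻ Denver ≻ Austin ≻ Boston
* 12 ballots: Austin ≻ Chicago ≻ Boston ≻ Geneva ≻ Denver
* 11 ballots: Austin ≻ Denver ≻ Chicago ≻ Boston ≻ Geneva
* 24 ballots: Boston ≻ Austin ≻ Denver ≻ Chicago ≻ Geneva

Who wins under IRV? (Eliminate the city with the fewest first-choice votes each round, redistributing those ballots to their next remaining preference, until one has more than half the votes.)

Austin

Round 1: Chicago 0, Geneva 25, Austin 23, Boston 24, Denver 10. Chicago eliminated.
Round 2: Geneva 25, Austin 23, Boston 24, Denver 10. Denver eliminated.
Round 3: Geneva 25, Austin 33, Boston 24. Boston eliminated.
Round 4: Geneva 25, Austin 57. Austin has a majority (≥42).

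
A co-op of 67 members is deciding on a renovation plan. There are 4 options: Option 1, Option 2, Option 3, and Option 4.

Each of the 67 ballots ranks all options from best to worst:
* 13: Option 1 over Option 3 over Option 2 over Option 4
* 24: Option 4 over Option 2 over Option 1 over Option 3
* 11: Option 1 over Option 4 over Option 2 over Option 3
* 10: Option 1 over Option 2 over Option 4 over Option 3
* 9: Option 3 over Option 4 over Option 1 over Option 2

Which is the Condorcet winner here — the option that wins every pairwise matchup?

Option 1

Option 1 vs Option 2: 43–24
Option 1 vs Option 3: 58–9
Option 1 vs Option 4: 34–33
Option 1 beats every other option.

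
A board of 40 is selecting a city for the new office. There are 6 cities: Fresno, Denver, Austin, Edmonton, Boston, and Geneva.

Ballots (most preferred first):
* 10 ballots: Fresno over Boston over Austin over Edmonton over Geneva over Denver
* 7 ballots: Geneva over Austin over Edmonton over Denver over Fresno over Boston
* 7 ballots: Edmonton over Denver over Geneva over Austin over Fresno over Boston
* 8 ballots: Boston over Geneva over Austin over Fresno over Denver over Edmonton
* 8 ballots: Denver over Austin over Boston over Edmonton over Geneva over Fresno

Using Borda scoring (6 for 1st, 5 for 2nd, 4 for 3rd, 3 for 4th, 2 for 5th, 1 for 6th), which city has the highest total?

Fresno: 10×6 + 7×2 + 7×2 + 8×3 + 8×1 = 120
Denver: 10×1 + 7×3 + 7×5 + 8×2 + 8×6 = 130
Austin: 10×4 + 7×5 + 7×3 + 8×4 + 8×5 = 168
Edmonton: 10×3 + 7×4 + 7×6 + 8×1 + 8×3 = 132
Boston: 10×5 + 7×1 + 7×1 + 8×6 + 8×4 = 144
Geneva: 10×2 + 7×6 + 7×4 + 8×5 + 8×2 = 146

Austin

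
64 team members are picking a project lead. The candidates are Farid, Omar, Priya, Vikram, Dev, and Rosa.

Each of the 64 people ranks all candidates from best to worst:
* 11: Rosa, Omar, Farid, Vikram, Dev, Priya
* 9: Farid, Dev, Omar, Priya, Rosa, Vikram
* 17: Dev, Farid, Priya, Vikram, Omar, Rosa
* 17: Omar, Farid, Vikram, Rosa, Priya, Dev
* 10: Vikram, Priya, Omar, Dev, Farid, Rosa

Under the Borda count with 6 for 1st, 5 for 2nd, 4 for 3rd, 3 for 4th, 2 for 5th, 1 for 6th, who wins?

Farid: 11×4 + 9×6 + 17×5 + 17×5 + 10×2 = 288
Omar: 11×5 + 9×4 + 17×2 + 17×6 + 10×4 = 267
Priya: 11×1 + 9×3 + 17×4 + 17×2 + 10×5 = 190
Vikram: 11×3 + 9×1 + 17×3 + 17×4 + 10×6 = 221
Dev: 11×2 + 9×5 + 17×6 + 17×1 + 10×3 = 216
Rosa: 11×6 + 9×2 + 17×1 + 17×3 + 10×1 = 162

Farid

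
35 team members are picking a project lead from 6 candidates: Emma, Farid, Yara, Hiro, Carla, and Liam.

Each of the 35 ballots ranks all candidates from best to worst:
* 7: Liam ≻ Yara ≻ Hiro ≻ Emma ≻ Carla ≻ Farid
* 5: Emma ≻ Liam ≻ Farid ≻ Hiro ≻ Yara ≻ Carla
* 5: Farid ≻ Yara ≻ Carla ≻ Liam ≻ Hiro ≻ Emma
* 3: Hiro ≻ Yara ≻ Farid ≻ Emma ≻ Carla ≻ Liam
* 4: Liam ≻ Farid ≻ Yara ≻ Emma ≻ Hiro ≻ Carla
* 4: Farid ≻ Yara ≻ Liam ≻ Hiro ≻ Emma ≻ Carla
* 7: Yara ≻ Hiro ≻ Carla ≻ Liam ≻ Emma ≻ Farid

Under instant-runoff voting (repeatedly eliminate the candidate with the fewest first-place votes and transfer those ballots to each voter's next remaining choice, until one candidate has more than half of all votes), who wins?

Yara

Round 1: Emma 5, Farid 9, Yara 7, Hiro 3, Carla 0, Liam 11. Carla eliminated.
Round 2: Emma 5, Farid 9, Yara 7, Hiro 3, Liam 11. Hiro eliminated.
Round 3: Emma 5, Farid 9, Yara 10, Liam 11. Emma eliminated.
Round 4: Farid 9, Yara 10, Liam 16. Farid eliminated.
Round 5: Yara 19, Liam 16. Yara has a majority (≥18).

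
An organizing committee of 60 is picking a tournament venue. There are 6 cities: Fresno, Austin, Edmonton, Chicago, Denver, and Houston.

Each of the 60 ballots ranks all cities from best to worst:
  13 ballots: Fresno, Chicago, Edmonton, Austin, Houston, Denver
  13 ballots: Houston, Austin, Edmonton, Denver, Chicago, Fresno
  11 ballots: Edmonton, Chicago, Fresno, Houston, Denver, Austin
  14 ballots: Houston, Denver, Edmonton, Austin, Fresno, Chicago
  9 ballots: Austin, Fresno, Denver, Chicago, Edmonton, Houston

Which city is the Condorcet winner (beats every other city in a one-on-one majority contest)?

Edmonton

Edmonton vs Fresno: 38–22
Edmonton vs Austin: 38–22
Edmonton vs Chicago: 38–22
Edmonton vs Denver: 37–23
Edmonton vs Houston: 33–27
Edmonton beats every other city.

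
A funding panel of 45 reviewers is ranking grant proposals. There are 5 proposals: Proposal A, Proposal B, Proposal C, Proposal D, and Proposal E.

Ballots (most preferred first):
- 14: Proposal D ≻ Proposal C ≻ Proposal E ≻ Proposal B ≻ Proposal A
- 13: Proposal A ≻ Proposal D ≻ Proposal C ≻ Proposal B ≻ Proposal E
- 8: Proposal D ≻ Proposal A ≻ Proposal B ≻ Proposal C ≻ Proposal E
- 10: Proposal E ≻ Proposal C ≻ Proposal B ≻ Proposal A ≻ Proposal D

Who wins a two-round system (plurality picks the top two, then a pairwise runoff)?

Proposal A

Round 1 first-place votes: Proposal A 13, Proposal B 0, Proposal C 0, Proposal D 22, Proposal E 10. Proposal D and Proposal A advance.
Runoff: Proposal D is ranked above Proposal A on 22 ballots, Proposal A above Proposal D on 23.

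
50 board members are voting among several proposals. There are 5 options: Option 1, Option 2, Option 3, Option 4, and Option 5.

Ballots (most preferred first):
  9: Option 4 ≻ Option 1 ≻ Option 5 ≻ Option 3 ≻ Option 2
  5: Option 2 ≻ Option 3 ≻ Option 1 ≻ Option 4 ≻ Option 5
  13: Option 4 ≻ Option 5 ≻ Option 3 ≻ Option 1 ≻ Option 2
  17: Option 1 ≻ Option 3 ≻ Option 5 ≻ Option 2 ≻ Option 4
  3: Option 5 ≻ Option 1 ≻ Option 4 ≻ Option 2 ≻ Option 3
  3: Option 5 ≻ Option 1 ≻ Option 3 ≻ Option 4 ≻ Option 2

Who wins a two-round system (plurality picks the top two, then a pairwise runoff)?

Option 1

Round 1 first-place votes: Option 1 17, Option 2 5, Option 3 0, Option 4 22, Option 5 6. Option 4 and Option 1 advance.
Runoff: Option 4 is ranked above Option 1 on 22 ballots, Option 1 above Option 4 on 28.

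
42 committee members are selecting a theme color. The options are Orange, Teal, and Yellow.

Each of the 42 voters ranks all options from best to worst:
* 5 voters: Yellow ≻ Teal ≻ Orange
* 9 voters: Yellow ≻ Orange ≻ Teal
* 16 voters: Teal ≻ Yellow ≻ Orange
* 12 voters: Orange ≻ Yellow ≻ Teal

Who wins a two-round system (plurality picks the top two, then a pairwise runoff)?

Round 1 first-place votes: Orange 12, Teal 16, Yellow 14. Teal and Yellow advance.
Runoff: Teal is ranked above Yellow on 16 ballots, Yellow above Teal on 26.

Yellow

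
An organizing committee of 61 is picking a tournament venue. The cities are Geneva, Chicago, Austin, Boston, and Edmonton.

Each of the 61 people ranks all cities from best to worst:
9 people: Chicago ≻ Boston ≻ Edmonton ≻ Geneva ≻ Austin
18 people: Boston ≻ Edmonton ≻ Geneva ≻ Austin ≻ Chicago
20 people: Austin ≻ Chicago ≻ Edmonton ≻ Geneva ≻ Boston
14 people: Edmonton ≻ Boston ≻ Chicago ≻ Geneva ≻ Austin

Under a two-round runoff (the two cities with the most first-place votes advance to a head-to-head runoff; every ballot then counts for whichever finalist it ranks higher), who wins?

Boston

Round 1 first-place votes: Geneva 0, Chicago 9, Austin 20, Boston 18, Edmonton 14. Austin and Boston advance.
Runoff: Austin is ranked above Boston on 20 ballots, Boston above Austin on 41.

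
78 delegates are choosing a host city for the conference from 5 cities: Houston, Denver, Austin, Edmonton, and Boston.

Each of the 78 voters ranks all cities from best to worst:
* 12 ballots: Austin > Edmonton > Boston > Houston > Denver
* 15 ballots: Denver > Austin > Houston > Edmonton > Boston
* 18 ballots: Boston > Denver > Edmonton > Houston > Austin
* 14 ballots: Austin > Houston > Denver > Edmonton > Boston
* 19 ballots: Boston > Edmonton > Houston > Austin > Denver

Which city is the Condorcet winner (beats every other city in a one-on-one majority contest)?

Austin vs Houston: 41–37
Austin vs Denver: 45–33
Austin vs Edmonton: 41–37
Austin vs Boston: 41–37
Austin beats every other city.

Austin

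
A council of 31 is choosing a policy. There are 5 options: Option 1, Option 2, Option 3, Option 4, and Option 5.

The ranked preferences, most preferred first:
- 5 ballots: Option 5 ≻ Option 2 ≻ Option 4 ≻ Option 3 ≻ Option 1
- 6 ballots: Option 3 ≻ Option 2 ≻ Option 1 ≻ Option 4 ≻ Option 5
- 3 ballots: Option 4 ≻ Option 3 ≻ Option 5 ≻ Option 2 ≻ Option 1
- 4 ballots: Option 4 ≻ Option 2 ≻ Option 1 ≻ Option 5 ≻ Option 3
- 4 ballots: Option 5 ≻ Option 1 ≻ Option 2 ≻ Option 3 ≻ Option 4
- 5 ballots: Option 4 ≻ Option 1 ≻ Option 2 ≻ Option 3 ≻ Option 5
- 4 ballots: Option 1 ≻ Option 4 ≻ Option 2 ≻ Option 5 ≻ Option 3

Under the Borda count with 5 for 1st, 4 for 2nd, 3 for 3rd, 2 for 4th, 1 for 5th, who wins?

Option 1: 5×1 + 6×3 + 3×1 + 4×3 + 4×4 + 5×4 + 4×5 = 94
Option 2: 5×4 + 6×4 + 3×2 + 4×4 + 4×3 + 5×3 + 4×3 = 105
Option 3: 5×2 + 6×5 + 3×4 + 4×1 + 4×2 + 5×2 + 4×1 = 78
Option 4: 5×3 + 6×2 + 3×5 + 4×5 + 4×1 + 5×5 + 4×4 = 107
Option 5: 5×5 + 6×1 + 3×3 + 4×2 + 4×5 + 5×1 + 4×2 = 81

Option 4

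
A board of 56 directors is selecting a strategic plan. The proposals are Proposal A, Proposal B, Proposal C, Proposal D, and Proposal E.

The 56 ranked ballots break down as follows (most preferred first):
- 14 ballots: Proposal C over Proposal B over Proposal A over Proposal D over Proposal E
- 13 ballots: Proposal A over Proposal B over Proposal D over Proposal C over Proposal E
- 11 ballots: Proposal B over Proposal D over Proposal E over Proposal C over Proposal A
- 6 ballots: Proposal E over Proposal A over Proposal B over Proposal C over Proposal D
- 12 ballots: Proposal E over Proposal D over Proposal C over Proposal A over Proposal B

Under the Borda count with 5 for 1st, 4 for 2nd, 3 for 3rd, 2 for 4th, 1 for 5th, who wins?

Proposal B

Proposal A: 14×3 + 13×5 + 11×1 + 6×4 + 12×2 = 166
Proposal B: 14×4 + 13×4 + 11×5 + 6×3 + 12×1 = 193
Proposal C: 14×5 + 13×2 + 11×2 + 6×2 + 12×3 = 166
Proposal D: 14×2 + 13×3 + 11×4 + 6×1 + 12×4 = 165
Proposal E: 14×1 + 13×1 + 11×3 + 6×5 + 12×5 = 150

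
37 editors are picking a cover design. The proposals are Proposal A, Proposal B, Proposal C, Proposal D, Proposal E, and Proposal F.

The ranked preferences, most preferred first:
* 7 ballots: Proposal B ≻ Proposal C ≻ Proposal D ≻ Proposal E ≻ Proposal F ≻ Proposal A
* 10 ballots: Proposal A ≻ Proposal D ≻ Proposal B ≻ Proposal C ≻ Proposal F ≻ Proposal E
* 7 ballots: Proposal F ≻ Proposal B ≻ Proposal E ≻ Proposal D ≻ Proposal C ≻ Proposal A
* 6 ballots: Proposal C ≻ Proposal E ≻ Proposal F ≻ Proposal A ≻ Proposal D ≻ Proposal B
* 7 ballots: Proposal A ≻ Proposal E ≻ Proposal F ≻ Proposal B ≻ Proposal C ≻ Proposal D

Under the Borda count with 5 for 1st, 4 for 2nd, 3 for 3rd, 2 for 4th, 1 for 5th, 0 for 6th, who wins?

Proposal A: 7×0 + 10×5 + 7×0 + 6×2 + 7×5 = 97
Proposal B: 7×5 + 10×3 + 7×4 + 6×0 + 7×2 = 107
Proposal C: 7×4 + 10×2 + 7×1 + 6×5 + 7×1 = 92
Proposal D: 7×3 + 10×4 + 7×2 + 6×1 + 7×0 = 81
Proposal E: 7×2 + 10×0 + 7×3 + 6×4 + 7×4 = 87
Proposal F: 7×1 + 10×1 + 7×5 + 6×3 + 7×3 = 91

Proposal B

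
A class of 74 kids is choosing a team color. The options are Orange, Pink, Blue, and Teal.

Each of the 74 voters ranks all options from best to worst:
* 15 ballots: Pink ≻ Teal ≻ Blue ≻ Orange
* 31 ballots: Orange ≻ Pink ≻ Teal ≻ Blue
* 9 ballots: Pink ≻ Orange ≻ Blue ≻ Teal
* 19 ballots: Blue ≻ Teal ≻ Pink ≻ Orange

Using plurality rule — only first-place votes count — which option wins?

First-place votes: Orange 31, Pink 24, Blue 19, Teal 0.

Orange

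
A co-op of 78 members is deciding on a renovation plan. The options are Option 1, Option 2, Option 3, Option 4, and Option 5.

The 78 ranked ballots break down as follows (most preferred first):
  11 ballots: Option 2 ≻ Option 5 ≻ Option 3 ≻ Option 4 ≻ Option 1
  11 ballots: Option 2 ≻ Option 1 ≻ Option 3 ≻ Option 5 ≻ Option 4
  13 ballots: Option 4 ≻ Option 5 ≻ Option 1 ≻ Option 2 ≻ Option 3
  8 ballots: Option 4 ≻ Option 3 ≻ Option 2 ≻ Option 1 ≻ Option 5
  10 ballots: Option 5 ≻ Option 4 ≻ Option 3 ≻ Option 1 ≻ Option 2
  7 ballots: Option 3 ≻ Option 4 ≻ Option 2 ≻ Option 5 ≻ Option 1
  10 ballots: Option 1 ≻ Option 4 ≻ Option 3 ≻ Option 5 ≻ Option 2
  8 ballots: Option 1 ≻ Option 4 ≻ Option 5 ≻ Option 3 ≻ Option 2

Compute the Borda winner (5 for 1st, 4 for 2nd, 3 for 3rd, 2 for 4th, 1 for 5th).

Option 4

Option 1: 11×1 + 11×4 + 13×3 + 8×2 + 10×2 + 7×1 + 10×5 + 8×5 = 227
Option 2: 11×5 + 11×5 + 13×2 + 8×3 + 10×1 + 7×3 + 10×1 + 8×1 = 209
Option 3: 11×3 + 11×3 + 13×1 + 8×4 + 10×3 + 7×5 + 10×3 + 8×2 = 222
Option 4: 11×2 + 11×1 + 13×5 + 8×5 + 10×4 + 7×4 + 10×4 + 8×4 = 278
Option 5: 11×4 + 11×2 + 13×4 + 8×1 + 10×5 + 7×2 + 10×2 + 8×3 = 234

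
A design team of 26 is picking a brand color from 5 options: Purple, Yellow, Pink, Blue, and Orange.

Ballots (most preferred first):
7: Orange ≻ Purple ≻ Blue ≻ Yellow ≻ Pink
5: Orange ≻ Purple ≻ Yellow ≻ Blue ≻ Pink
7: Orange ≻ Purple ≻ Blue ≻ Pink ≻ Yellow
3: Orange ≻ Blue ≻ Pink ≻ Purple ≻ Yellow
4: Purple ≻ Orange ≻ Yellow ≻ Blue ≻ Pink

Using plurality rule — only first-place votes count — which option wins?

First-place votes: Purple 4, Yellow 0, Pink 0, Blue 0, Orange 22.

Orange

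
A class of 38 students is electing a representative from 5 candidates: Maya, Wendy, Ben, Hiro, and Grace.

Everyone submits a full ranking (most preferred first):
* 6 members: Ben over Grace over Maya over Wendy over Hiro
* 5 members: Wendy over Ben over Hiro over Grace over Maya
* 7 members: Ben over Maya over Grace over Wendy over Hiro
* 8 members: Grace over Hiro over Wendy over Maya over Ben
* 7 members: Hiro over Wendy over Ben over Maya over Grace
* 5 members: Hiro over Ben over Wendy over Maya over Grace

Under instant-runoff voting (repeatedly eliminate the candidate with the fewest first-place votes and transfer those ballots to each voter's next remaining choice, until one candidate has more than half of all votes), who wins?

Hiro

Round 1: Maya 0, Wendy 5, Ben 13, Hiro 12, Grace 8. Maya eliminated.
Round 2: Wendy 5, Ben 13, Hiro 12, Grace 8. Wendy eliminated.
Round 3: Ben 18, Hiro 12, Grace 8. Grace eliminated.
Round 4: Ben 18, Hiro 20. Hiro has a majority (≥20).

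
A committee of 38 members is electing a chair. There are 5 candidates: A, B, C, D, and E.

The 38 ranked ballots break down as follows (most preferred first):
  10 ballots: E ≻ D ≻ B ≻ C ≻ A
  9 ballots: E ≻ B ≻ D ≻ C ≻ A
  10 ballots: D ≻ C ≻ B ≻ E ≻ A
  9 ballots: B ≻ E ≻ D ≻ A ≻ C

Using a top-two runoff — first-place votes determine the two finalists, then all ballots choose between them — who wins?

E

Round 1 first-place votes: A 0, B 9, C 0, D 10, E 19. E and D advance.
Runoff: E is ranked above D on 28 ballots, D above E on 10.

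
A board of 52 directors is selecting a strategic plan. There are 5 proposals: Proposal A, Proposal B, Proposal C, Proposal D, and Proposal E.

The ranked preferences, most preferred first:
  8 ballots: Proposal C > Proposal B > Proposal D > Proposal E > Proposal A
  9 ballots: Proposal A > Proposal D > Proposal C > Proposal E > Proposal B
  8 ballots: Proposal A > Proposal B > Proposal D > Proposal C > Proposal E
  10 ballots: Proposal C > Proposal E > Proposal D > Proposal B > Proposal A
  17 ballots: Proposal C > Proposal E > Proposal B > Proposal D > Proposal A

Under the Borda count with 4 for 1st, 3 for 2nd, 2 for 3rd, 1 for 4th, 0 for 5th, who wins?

Proposal A: 8×0 + 9×4 + 8×4 + 10×0 + 17×0 = 68
Proposal B: 8×3 + 9×0 + 8×3 + 10×1 + 17×2 = 92
Proposal C: 8×4 + 9×2 + 8×1 + 10×4 + 17×4 = 166
Proposal D: 8×2 + 9×3 + 8×2 + 10×2 + 17×1 = 96
Proposal E: 8×1 + 9×1 + 8×0 + 10×3 + 17×3 = 98

Proposal C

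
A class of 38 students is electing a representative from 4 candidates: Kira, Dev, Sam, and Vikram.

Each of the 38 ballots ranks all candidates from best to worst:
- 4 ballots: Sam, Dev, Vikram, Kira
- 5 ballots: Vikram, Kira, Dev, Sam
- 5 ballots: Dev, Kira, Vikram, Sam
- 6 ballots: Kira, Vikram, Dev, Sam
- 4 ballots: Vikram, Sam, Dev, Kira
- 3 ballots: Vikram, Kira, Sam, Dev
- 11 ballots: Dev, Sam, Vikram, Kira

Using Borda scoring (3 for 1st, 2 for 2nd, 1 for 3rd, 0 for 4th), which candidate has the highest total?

Dev

Kira: 4×0 + 5×2 + 5×2 + 6×3 + 4×0 + 3×2 + 11×0 = 44
Dev: 4×2 + 5×1 + 5×3 + 6×1 + 4×1 + 3×0 + 11×3 = 71
Sam: 4×3 + 5×0 + 5×0 + 6×0 + 4×2 + 3×1 + 11×2 = 45
Vikram: 4×1 + 5×3 + 5×1 + 6×2 + 4×3 + 3×3 + 11×1 = 68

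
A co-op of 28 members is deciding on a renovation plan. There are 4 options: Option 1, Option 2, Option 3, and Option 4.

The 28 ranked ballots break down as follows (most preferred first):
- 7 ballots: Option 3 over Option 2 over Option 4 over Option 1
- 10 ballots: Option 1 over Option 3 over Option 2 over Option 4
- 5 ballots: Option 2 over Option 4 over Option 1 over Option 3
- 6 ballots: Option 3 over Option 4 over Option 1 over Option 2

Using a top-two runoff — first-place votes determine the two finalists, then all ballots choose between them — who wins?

Round 1 first-place votes: Option 1 10, Option 2 5, Option 3 13, Option 4 0. Option 3 and Option 1 advance.
Runoff: Option 3 is ranked above Option 1 on 13 ballots, Option 1 above Option 3 on 15.

Option 1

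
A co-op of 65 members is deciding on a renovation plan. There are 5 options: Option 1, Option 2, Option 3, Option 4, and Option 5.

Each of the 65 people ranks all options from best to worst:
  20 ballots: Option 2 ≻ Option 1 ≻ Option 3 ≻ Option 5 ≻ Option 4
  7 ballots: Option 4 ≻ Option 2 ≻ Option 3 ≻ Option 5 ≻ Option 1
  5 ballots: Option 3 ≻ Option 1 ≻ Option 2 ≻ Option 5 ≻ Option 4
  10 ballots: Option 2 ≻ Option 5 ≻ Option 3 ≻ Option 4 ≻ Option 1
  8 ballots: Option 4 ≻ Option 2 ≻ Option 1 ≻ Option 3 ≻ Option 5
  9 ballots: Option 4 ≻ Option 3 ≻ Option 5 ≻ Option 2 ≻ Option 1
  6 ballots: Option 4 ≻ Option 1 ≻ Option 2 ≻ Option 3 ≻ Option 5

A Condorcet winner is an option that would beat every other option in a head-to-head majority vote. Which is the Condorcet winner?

Option 2 vs Option 1: 54–11
Option 2 vs Option 3: 51–14
Option 2 vs Option 4: 35–30
Option 2 vs Option 5: 56–9
Option 2 beats every other option.

Option 2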